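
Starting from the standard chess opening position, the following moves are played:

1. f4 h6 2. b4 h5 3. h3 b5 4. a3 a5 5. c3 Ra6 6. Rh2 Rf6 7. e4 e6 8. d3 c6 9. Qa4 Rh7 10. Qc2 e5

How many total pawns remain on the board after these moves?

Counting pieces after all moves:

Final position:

  a b c d e f g h
  ─────────────────
8│· ♞ ♝ ♛ ♚ ♝ ♞ ·│8
7│· · · ♟ · ♟ ♟ ♜│7
6│· · ♟ · · ♜ · ·│6
5│♟ ♟ · · ♟ · · ♟│5
4│· ♙ · · ♙ ♙ · ·│4
3│♙ · ♙ ♙ · · · ♙│3
2│· · ♕ · · · ♙ ♖│2
1│♖ ♘ ♗ · ♔ ♗ ♘ ·│1
  ─────────────────
  a b c d e f g h


16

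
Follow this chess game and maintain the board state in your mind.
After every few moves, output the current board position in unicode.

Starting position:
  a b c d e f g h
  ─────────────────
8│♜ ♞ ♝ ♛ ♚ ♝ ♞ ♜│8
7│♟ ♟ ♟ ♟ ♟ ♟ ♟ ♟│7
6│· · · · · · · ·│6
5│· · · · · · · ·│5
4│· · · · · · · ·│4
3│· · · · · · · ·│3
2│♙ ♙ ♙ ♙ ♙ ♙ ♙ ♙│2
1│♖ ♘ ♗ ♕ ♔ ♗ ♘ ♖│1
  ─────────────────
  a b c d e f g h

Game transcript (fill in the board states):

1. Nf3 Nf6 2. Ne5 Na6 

  a b c d e f g h
  ─────────────────
8│♜ · ♝ ♛ ♚ ♝ · ♜│8
7│♟ ♟ ♟ ♟ ♟ ♟ ♟ ♟│7
6│♞ · · · · ♞ · ·│6
5│· · · · ♘ · · ·│5
4│· · · · · · · ·│4
3│· · · · · · · ·│3
2│♙ ♙ ♙ ♙ ♙ ♙ ♙ ♙│2
1│♖ ♘ ♗ ♕ ♔ ♗ · ♖│1
  ─────────────────
  a b c d e f g h

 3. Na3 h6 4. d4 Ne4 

  a b c d e f g h
  ─────────────────
8│♜ · ♝ ♛ ♚ ♝ · ♜│8
7│♟ ♟ ♟ ♟ ♟ ♟ ♟ ·│7
6│♞ · · · · · · ♟│6
5│· · · · ♘ · · ·│5
4│· · · ♙ ♞ · · ·│4
3│♘ · · · · · · ·│3
2│♙ ♙ ♙ · ♙ ♙ ♙ ♙│2
1│♖ · ♗ ♕ ♔ ♗ · ♖│1
  ─────────────────
  a b c d e f g h

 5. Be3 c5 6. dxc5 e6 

  a b c d e f g h
  ─────────────────
8│♜ · ♝ ♛ ♚ ♝ · ♜│8
7│♟ ♟ · ♟ · ♟ ♟ ·│7
6│♞ · · · ♟ · · ♟│6
5│· · ♙ · ♘ · · ·│5
4│· · · · ♞ · · ·│4
3│♘ · · · ♗ · · ·│3
2│♙ ♙ ♙ · ♙ ♙ ♙ ♙│2
1│♖ · · ♕ ♔ ♗ · ♖│1
  ─────────────────
  a b c d e f g h

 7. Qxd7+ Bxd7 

  a b c d e f g h
  ─────────────────
8│♜ · · ♛ ♚ ♝ · ♜│8
7│♟ ♟ · ♝ · ♟ ♟ ·│7
6│♞ · · · ♟ · · ♟│6
5│· · ♙ · ♘ · · ·│5
4│· · · · ♞ · · ·│4
3│♘ · · · ♗ · · ·│3
2│♙ ♙ ♙ · ♙ ♙ ♙ ♙│2
1│♖ · · · ♔ ♗ · ♖│1
  ─────────────────
  a b c d e f g h


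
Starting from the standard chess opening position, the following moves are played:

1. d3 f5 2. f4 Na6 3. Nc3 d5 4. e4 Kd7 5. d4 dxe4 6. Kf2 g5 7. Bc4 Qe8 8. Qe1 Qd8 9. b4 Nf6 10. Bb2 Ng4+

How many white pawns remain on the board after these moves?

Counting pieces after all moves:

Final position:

  a b c d e f g h
  ─────────────────
8│♜ · ♝ ♛ · ♝ · ♜│8
7│♟ ♟ ♟ ♚ ♟ · · ♟│7
6│♞ · · · · · · ·│6
5│· · · · · ♟ ♟ ·│5
4│· ♙ ♗ ♙ ♟ ♙ ♞ ·│4
3│· · ♘ · · · · ·│3
2│♙ ♗ ♙ · · ♔ ♙ ♙│2
1│♖ · · · ♕ · ♘ ♖│1
  ─────────────────
  a b c d e f g h


7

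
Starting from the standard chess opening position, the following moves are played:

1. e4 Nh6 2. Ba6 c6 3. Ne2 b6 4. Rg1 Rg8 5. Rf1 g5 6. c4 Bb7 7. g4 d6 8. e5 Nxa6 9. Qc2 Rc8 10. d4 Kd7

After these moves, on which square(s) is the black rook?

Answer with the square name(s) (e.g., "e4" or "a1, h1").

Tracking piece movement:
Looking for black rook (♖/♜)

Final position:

  a b c d e f g h
  ─────────────────
8│· · ♜ ♛ · ♝ ♜ ·│8
7│♟ ♝ · ♚ ♟ ♟ · ♟│7
6│♞ ♟ ♟ ♟ · · · ♞│6
5│· · · · ♙ · ♟ ·│5
4│· · ♙ ♙ · · ♙ ·│4
3│· · · · · · · ·│3
2│♙ ♙ ♕ · ♘ ♙ · ♙│2
1│♖ ♘ ♗ · ♔ ♖ · ·│1
  ─────────────────
  a b c d e f g h


c8, g8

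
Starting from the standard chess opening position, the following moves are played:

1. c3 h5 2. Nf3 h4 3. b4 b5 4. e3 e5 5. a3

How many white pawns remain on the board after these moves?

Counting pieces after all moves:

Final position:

  a b c d e f g h
  ─────────────────
8│♜ ♞ ♝ ♛ ♚ ♝ ♞ ♜│8
7│♟ · ♟ ♟ · ♟ ♟ ·│7
6│· · · · · · · ·│6
5│· ♟ · · ♟ · · ·│5
4│· ♙ · · · · · ♟│4
3│♙ · ♙ · ♙ ♘ · ·│3
2│· · · ♙ · ♙ ♙ ♙│2
1│♖ ♘ ♗ ♕ ♔ ♗ · ♖│1
  ─────────────────
  a b c d e f g h


8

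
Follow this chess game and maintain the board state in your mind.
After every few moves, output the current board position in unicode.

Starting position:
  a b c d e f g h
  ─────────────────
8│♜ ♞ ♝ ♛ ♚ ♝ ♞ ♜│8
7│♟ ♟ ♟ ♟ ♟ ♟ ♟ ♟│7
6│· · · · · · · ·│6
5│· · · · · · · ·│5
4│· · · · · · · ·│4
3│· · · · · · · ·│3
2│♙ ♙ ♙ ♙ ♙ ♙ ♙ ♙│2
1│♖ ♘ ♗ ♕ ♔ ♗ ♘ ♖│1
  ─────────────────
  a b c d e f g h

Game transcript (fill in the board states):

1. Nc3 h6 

  a b c d e f g h
  ─────────────────
8│♜ ♞ ♝ ♛ ♚ ♝ ♞ ♜│8
7│♟ ♟ ♟ ♟ ♟ ♟ ♟ ·│7
6│· · · · · · · ♟│6
5│· · · · · · · ·│5
4│· · · · · · · ·│4
3│· · ♘ · · · · ·│3
2│♙ ♙ ♙ ♙ ♙ ♙ ♙ ♙│2
1│♖ · ♗ ♕ ♔ ♗ ♘ ♖│1
  ─────────────────
  a b c d e f g h

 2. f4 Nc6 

  a b c d e f g h
  ─────────────────
8│♜ · ♝ ♛ ♚ ♝ ♞ ♜│8
7│♟ ♟ ♟ ♟ ♟ ♟ ♟ ·│7
6│· · ♞ · · · · ♟│6
5│· · · · · · · ·│5
4│· · · · · ♙ · ·│4
3│· · ♘ · · · · ·│3
2│♙ ♙ ♙ ♙ ♙ · ♙ ♙│2
1│♖ · ♗ ♕ ♔ ♗ ♘ ♖│1
  ─────────────────
  a b c d e f g h

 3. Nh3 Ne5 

  a b c d e f g h
  ─────────────────
8│♜ · ♝ ♛ ♚ ♝ ♞ ♜│8
7│♟ ♟ ♟ ♟ ♟ ♟ ♟ ·│7
6│· · · · · · · ♟│6
5│· · · · ♞ · · ·│5
4│· · · · · ♙ · ·│4
3│· · ♘ · · · · ♘│3
2│♙ ♙ ♙ ♙ ♙ · ♙ ♙│2
1│♖ · ♗ ♕ ♔ ♗ · ♖│1
  ─────────────────
  a b c d e f g h

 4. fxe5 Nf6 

  a b c d e f g h
  ─────────────────
8│♜ · ♝ ♛ ♚ ♝ · ♜│8
7│♟ ♟ ♟ ♟ ♟ ♟ ♟ ·│7
6│· · · · · ♞ · ♟│6
5│· · · · ♙ · · ·│5
4│· · · · · · · ·│4
3│· · ♘ · · · · ♘│3
2│♙ ♙ ♙ ♙ ♙ · ♙ ♙│2
1│♖ · ♗ ♕ ♔ ♗ · ♖│1
  ─────────────────
  a b c d e f g h

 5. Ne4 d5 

  a b c d e f g h
  ─────────────────
8│♜ · ♝ ♛ ♚ ♝ · ♜│8
7│♟ ♟ ♟ · ♟ ♟ ♟ ·│7
6│· · · · · ♞ · ♟│6
5│· · · ♟ ♙ · · ·│5
4│· · · · ♘ · · ·│4
3│· · · · · · · ♘│3
2│♙ ♙ ♙ ♙ ♙ · ♙ ♙│2
1│♖ · ♗ ♕ ♔ ♗ · ♖│1
  ─────────────────
  a b c d e f g h



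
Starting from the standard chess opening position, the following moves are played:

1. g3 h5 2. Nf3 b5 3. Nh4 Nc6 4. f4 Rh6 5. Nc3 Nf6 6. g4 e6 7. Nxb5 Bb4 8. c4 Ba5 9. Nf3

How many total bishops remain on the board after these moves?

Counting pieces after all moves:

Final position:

  a b c d e f g h
  ─────────────────
8│♜ · ♝ ♛ ♚ · · ·│8
7│♟ · ♟ ♟ · ♟ ♟ ·│7
6│· · ♞ · ♟ ♞ · ♜│6
5│♝ ♘ · · · · · ♟│5
4│· · ♙ · · ♙ ♙ ·│4
3│· · · · · ♘ · ·│3
2│♙ ♙ · ♙ ♙ · · ♙│2
1│♖ · ♗ ♕ ♔ ♗ · ♖│1
  ─────────────────
  a b c d e f g h


4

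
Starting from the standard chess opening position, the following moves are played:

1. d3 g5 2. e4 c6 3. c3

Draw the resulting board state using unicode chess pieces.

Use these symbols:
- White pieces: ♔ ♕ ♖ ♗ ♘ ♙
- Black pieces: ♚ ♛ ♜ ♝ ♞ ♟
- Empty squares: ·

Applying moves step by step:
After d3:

♜ ♞ ♝ ♛ ♚ ♝ ♞ ♜
♟ ♟ ♟ ♟ ♟ ♟ ♟ ♟
· · · · · · · ·
· · · · · · · ·
· · · · · · · ·
· · · ♙ · · · ·
♙ ♙ ♙ · ♙ ♙ ♙ ♙
♖ ♘ ♗ ♕ ♔ ♗ ♘ ♖


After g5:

♜ ♞ ♝ ♛ ♚ ♝ ♞ ♜
♟ ♟ ♟ ♟ ♟ ♟ · ♟
· · · · · · · ·
· · · · · · ♟ ·
· · · · · · · ·
· · · ♙ · · · ·
♙ ♙ ♙ · ♙ ♙ ♙ ♙
♖ ♘ ♗ ♕ ♔ ♗ ♘ ♖


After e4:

♜ ♞ ♝ ♛ ♚ ♝ ♞ ♜
♟ ♟ ♟ ♟ ♟ ♟ · ♟
· · · · · · · ·
· · · · · · ♟ ·
· · · · ♙ · · ·
· · · ♙ · · · ·
♙ ♙ ♙ · · ♙ ♙ ♙
♖ ♘ ♗ ♕ ♔ ♗ ♘ ♖


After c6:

♜ ♞ ♝ ♛ ♚ ♝ ♞ ♜
♟ ♟ · ♟ ♟ ♟ · ♟
· · ♟ · · · · ·
· · · · · · ♟ ·
· · · · ♙ · · ·
· · · ♙ · · · ·
♙ ♙ ♙ · · ♙ ♙ ♙
♖ ♘ ♗ ♕ ♔ ♗ ♘ ♖


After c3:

♜ ♞ ♝ ♛ ♚ ♝ ♞ ♜
♟ ♟ · ♟ ♟ ♟ · ♟
· · ♟ · · · · ·
· · · · · · ♟ ·
· · · · ♙ · · ·
· · ♙ ♙ · · · ·
♙ ♙ · · · ♙ ♙ ♙
♖ ♘ ♗ ♕ ♔ ♗ ♘ ♖



  a b c d e f g h
  ─────────────────
8│♜ ♞ ♝ ♛ ♚ ♝ ♞ ♜│8
7│♟ ♟ · ♟ ♟ ♟ · ♟│7
6│· · ♟ · · · · ·│6
5│· · · · · · ♟ ·│5
4│· · · · ♙ · · ·│4
3│· · ♙ ♙ · · · ·│3
2│♙ ♙ · · · ♙ ♙ ♙│2
1│♖ ♘ ♗ ♕ ♔ ♗ ♘ ♖│1
  ─────────────────
  a b c d e f g h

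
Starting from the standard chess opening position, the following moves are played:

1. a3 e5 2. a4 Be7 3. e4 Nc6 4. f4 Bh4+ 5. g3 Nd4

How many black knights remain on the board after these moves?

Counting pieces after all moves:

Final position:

  a b c d e f g h
  ─────────────────
8│♜ · ♝ ♛ ♚ · ♞ ♜│8
7│♟ ♟ ♟ ♟ · ♟ ♟ ♟│7
6│· · · · · · · ·│6
5│· · · · ♟ · · ·│5
4│♙ · · ♞ ♙ ♙ · ♝│4
3│· · · · · · ♙ ·│3
2│· ♙ ♙ ♙ · · · ♙│2
1│♖ ♘ ♗ ♕ ♔ ♗ ♘ ♖│1
  ─────────────────
  a b c d e f g h


2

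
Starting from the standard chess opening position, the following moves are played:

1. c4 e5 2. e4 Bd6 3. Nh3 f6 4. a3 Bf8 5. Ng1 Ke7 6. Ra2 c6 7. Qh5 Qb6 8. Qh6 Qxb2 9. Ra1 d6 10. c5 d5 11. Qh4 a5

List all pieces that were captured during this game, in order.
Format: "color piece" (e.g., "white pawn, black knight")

Tracking captures:
  Qxb2: captured white pawn

white pawn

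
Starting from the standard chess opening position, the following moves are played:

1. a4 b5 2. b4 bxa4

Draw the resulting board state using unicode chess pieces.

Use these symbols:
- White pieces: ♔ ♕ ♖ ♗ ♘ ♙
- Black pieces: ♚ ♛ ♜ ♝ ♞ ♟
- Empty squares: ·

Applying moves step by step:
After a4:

♜ ♞ ♝ ♛ ♚ ♝ ♞ ♜
♟ ♟ ♟ ♟ ♟ ♟ ♟ ♟
· · · · · · · ·
· · · · · · · ·
♙ · · · · · · ·
· · · · · · · ·
· ♙ ♙ ♙ ♙ ♙ ♙ ♙
♖ ♘ ♗ ♕ ♔ ♗ ♘ ♖


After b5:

♜ ♞ ♝ ♛ ♚ ♝ ♞ ♜
♟ · ♟ ♟ ♟ ♟ ♟ ♟
· · · · · · · ·
· ♟ · · · · · ·
♙ · · · · · · ·
· · · · · · · ·
· ♙ ♙ ♙ ♙ ♙ ♙ ♙
♖ ♘ ♗ ♕ ♔ ♗ ♘ ♖


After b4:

♜ ♞ ♝ ♛ ♚ ♝ ♞ ♜
♟ · ♟ ♟ ♟ ♟ ♟ ♟
· · · · · · · ·
· ♟ · · · · · ·
♙ ♙ · · · · · ·
· · · · · · · ·
· · ♙ ♙ ♙ ♙ ♙ ♙
♖ ♘ ♗ ♕ ♔ ♗ ♘ ♖


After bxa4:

♜ ♞ ♝ ♛ ♚ ♝ ♞ ♜
♟ · ♟ ♟ ♟ ♟ ♟ ♟
· · · · · · · ·
· · · · · · · ·
♟ ♙ · · · · · ·
· · · · · · · ·
· · ♙ ♙ ♙ ♙ ♙ ♙
♖ ♘ ♗ ♕ ♔ ♗ ♘ ♖



  a b c d e f g h
  ─────────────────
8│♜ ♞ ♝ ♛ ♚ ♝ ♞ ♜│8
7│♟ · ♟ ♟ ♟ ♟ ♟ ♟│7
6│· · · · · · · ·│6
5│· · · · · · · ·│5
4│♟ ♙ · · · · · ·│4
3│· · · · · · · ·│3
2│· · ♙ ♙ ♙ ♙ ♙ ♙│2
1│♖ ♘ ♗ ♕ ♔ ♗ ♘ ♖│1
  ─────────────────
  a b c d e f g h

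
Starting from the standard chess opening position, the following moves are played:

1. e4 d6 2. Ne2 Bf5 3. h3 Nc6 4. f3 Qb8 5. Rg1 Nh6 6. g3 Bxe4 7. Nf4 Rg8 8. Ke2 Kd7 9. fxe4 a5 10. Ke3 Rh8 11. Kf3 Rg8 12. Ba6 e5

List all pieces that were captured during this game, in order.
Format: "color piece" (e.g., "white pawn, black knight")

Tracking captures:
  Bxe4: captured white pawn
  fxe4: captured black bishop

white pawn, black bishop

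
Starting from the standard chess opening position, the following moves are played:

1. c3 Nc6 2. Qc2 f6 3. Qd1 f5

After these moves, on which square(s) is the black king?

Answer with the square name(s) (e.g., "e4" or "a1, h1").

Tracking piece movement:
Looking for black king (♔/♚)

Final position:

  a b c d e f g h
  ─────────────────
8│♜ · ♝ ♛ ♚ ♝ ♞ ♜│8
7│♟ ♟ ♟ ♟ ♟ · ♟ ♟│7
6│· · ♞ · · · · ·│6
5│· · · · · ♟ · ·│5
4│· · · · · · · ·│4
3│· · ♙ · · · · ·│3
2│♙ ♙ · ♙ ♙ ♙ ♙ ♙│2
1│♖ ♘ ♗ ♕ ♔ ♗ ♘ ♖│1
  ─────────────────
  a b c d e f g h


e8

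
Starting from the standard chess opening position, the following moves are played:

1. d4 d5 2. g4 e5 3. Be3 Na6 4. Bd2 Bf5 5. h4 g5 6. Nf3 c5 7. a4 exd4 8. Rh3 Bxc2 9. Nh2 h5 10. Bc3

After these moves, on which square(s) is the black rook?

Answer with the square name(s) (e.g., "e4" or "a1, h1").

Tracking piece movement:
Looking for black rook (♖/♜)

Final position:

  a b c d e f g h
  ─────────────────
8│♜ · · ♛ ♚ ♝ ♞ ♜│8
7│♟ ♟ · · · ♟ · ·│7
6│♞ · · · · · · ·│6
5│· · ♟ ♟ · · ♟ ♟│5
4│♙ · · ♟ · · ♙ ♙│4
3│· · ♗ · · · · ♖│3
2│· ♙ ♝ · ♙ ♙ · ♘│2
1│♖ ♘ · ♕ ♔ ♗ · ·│1
  ─────────────────
  a b c d e f g h


a8, h8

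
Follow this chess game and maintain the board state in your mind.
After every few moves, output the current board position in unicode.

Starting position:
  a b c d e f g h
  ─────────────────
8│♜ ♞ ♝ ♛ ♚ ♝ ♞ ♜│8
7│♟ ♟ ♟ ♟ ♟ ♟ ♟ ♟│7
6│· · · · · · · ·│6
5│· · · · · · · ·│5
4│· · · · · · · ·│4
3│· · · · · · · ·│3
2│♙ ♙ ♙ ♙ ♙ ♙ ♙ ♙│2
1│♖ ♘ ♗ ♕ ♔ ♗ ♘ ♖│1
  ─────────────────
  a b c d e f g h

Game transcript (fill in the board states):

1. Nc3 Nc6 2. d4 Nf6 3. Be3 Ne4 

  a b c d e f g h
  ─────────────────
8│♜ · ♝ ♛ ♚ ♝ · ♜│8
7│♟ ♟ ♟ ♟ ♟ ♟ ♟ ♟│7
6│· · ♞ · · · · ·│6
5│· · · · · · · ·│5
4│· · · ♙ ♞ · · ·│4
3│· · ♘ · ♗ · · ·│3
2│♙ ♙ ♙ · ♙ ♙ ♙ ♙│2
1│♖ · · ♕ ♔ ♗ ♘ ♖│1
  ─────────────────
  a b c d e f g h

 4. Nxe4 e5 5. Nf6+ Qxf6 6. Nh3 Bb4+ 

  a b c d e f g h
  ─────────────────
8│♜ · ♝ · ♚ · · ♜│8
7│♟ ♟ ♟ ♟ · ♟ ♟ ♟│7
6│· · ♞ · · ♛ · ·│6
5│· · · · ♟ · · ·│5
4│· ♝ · ♙ · · · ·│4
3│· · · · ♗ · · ♘│3
2│♙ ♙ ♙ · ♙ ♙ ♙ ♙│2
1│♖ · · ♕ ♔ ♗ · ♖│1
  ─────────────────
  a b c d e f g h

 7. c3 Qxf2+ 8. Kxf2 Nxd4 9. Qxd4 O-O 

  a b c d e f g h
  ─────────────────
8│♜ · ♝ · · ♜ ♚ ·│8
7│♟ ♟ ♟ ♟ · ♟ ♟ ♟│7
6│· · · · · · · ·│6
5│· · · · ♟ · · ·│5
4│· ♝ · ♕ · · · ·│4
3│· · ♙ · ♗ · · ♘│3
2│♙ ♙ · · ♙ ♔ ♙ ♙│2
1│♖ · · · · ♗ · ♖│1
  ─────────────────
  a b c d e f g h

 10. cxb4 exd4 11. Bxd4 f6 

  a b c d e f g h
  ─────────────────
8│♜ · ♝ · · ♜ ♚ ·│8
7│♟ ♟ ♟ ♟ · · ♟ ♟│7
6│· · · · · ♟ · ·│6
5│· · · · · · · ·│5
4│· ♙ · ♗ · · · ·│4
3│· · · · · · · ♘│3
2│♙ ♙ · · ♙ ♔ ♙ ♙│2
1│♖ · · · · ♗ · ♖│1
  ─────────────────
  a b c d e f g h


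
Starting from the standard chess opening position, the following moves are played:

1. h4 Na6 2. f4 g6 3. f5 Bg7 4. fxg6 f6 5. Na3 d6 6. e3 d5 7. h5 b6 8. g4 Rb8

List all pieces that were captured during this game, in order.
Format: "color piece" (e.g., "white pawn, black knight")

Tracking captures:
  fxg6: captured black pawn

black pawn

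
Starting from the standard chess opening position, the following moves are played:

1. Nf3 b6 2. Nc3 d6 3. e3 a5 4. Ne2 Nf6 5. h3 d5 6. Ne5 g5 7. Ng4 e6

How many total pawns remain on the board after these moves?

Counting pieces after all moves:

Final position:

  a b c d e f g h
  ─────────────────
8│♜ ♞ ♝ ♛ ♚ ♝ · ♜│8
7│· · ♟ · · ♟ · ♟│7
6│· ♟ · · ♟ ♞ · ·│6
5│♟ · · ♟ · · ♟ ·│5
4│· · · · · · ♘ ·│4
3│· · · · ♙ · · ♙│3
2│♙ ♙ ♙ ♙ ♘ ♙ ♙ ·│2
1│♖ · ♗ ♕ ♔ ♗ · ♖│1
  ─────────────────
  a b c d e f g h


16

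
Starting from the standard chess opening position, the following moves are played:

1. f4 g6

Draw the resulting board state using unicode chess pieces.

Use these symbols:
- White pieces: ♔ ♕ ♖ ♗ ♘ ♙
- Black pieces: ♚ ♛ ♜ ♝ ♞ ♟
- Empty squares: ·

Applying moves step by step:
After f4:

♜ ♞ ♝ ♛ ♚ ♝ ♞ ♜
♟ ♟ ♟ ♟ ♟ ♟ ♟ ♟
· · · · · · · ·
· · · · · · · ·
· · · · · ♙ · ·
· · · · · · · ·
♙ ♙ ♙ ♙ ♙ · ♙ ♙
♖ ♘ ♗ ♕ ♔ ♗ ♘ ♖


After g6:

♜ ♞ ♝ ♛ ♚ ♝ ♞ ♜
♟ ♟ ♟ ♟ ♟ ♟ · ♟
· · · · · · ♟ ·
· · · · · · · ·
· · · · · ♙ · ·
· · · · · · · ·
♙ ♙ ♙ ♙ ♙ · ♙ ♙
♖ ♘ ♗ ♕ ♔ ♗ ♘ ♖



  a b c d e f g h
  ─────────────────
8│♜ ♞ ♝ ♛ ♚ ♝ ♞ ♜│8
7│♟ ♟ ♟ ♟ ♟ ♟ · ♟│7
6│· · · · · · ♟ ·│6
5│· · · · · · · ·│5
4│· · · · · ♙ · ·│4
3│· · · · · · · ·│3
2│♙ ♙ ♙ ♙ ♙ · ♙ ♙│2
1│♖ ♘ ♗ ♕ ♔ ♗ ♘ ♖│1
  ─────────────────
  a b c d e f g h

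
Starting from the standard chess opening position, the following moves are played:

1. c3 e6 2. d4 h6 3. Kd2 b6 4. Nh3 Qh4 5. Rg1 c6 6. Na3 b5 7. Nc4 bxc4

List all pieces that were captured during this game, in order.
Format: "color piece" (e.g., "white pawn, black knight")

Tracking captures:
  bxc4: captured white knight

white knight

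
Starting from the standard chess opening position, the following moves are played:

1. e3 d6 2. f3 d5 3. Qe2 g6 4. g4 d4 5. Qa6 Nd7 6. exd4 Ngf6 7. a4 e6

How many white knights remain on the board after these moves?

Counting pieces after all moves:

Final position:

  a b c d e f g h
  ─────────────────
8│♜ · ♝ ♛ ♚ ♝ · ♜│8
7│♟ ♟ ♟ ♞ · ♟ · ♟│7
6│♕ · · · ♟ ♞ ♟ ·│6
5│· · · · · · · ·│5
4│♙ · · ♙ · · ♙ ·│4
3│· · · · · ♙ · ·│3
2│· ♙ ♙ ♙ · · · ♙│2
1│♖ ♘ ♗ · ♔ ♗ ♘ ♖│1
  ─────────────────
  a b c d e f g h


2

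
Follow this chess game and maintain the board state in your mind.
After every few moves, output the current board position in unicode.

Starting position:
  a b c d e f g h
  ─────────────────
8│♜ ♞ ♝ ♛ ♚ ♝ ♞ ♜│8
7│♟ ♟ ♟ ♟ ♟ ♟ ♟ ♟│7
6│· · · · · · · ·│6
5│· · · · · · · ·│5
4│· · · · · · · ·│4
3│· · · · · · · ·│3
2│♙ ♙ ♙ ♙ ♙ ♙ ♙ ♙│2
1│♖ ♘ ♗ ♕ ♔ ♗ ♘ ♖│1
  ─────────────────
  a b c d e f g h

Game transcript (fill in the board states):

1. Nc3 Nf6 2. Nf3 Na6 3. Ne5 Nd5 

  a b c d e f g h
  ─────────────────
8│♜ · ♝ ♛ ♚ ♝ · ♜│8
7│♟ ♟ ♟ ♟ ♟ ♟ ♟ ♟│7
6│♞ · · · · · · ·│6
5│· · · ♞ ♘ · · ·│5
4│· · · · · · · ·│4
3│· · ♘ · · · · ·│3
2│♙ ♙ ♙ ♙ ♙ ♙ ♙ ♙│2
1│♖ · ♗ ♕ ♔ ♗ · ♖│1
  ─────────────────
  a b c d e f g h

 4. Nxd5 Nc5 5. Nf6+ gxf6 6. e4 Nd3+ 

  a b c d e f g h
  ─────────────────
8│♜ · ♝ ♛ ♚ ♝ · ♜│8
7│♟ ♟ ♟ ♟ ♟ ♟ · ♟│7
6│· · · · · ♟ · ·│6
5│· · · · ♘ · · ·│5
4│· · · · ♙ · · ·│4
3│· · · ♞ · · · ·│3
2│♙ ♙ ♙ ♙ · ♙ ♙ ♙│2
1│♖ · ♗ ♕ ♔ ♗ · ♖│1
  ─────────────────
  a b c d e f g h

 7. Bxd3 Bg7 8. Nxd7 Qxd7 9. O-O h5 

  a b c d e f g h
  ─────────────────
8│♜ · ♝ · ♚ · · ♜│8
7│♟ ♟ ♟ ♛ ♟ ♟ ♝ ·│7
6│· · · · · ♟ · ·│6
5│· · · · · · · ♟│5
4│· · · · ♙ · · ·│4
3│· · · ♗ · · · ·│3
2│♙ ♙ ♙ ♙ · ♙ ♙ ♙│2
1│♖ · ♗ ♕ · ♖ ♔ ·│1
  ─────────────────
  a b c d e f g h

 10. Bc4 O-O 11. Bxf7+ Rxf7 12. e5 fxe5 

  a b c d e f g h
  ─────────────────
8│♜ · ♝ · · · ♚ ·│8
7│♟ ♟ ♟ ♛ ♟ ♜ ♝ ·│7
6│· · · · · · · ·│6
5│· · · · ♟ · · ♟│5
4│· · · · · · · ·│4
3│· · · · · · · ·│3
2│♙ ♙ ♙ ♙ · ♙ ♙ ♙│2
1│♖ · ♗ ♕ · ♖ ♔ ·│1
  ─────────────────
  a b c d e f g h

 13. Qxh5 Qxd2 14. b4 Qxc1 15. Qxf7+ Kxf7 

  a b c d e f g h
  ─────────────────
8│♜ · ♝ · · · · ·│8
7│♟ ♟ ♟ · ♟ ♚ ♝ ·│7
6│· · · · · · · ·│6
5│· · · · ♟ · · ·│5
4│· ♙ · · · · · ·│4
3│· · · · · · · ·│3
2│♙ · ♙ · · ♙ ♙ ♙│2
1│♖ · ♛ · · ♖ ♔ ·│1
  ─────────────────
  a b c d e f g h



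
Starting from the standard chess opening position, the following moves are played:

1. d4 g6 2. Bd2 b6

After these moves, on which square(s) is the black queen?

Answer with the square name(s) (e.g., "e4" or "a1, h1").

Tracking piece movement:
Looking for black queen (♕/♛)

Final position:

  a b c d e f g h
  ─────────────────
8│♜ ♞ ♝ ♛ ♚ ♝ ♞ ♜│8
7│♟ · ♟ ♟ ♟ ♟ · ♟│7
6│· ♟ · · · · ♟ ·│6
5│· · · · · · · ·│5
4│· · · ♙ · · · ·│4
3│· · · · · · · ·│3
2│♙ ♙ ♙ ♗ ♙ ♙ ♙ ♙│2
1│♖ ♘ · ♕ ♔ ♗ ♘ ♖│1
  ─────────────────
  a b c d e f g h


d8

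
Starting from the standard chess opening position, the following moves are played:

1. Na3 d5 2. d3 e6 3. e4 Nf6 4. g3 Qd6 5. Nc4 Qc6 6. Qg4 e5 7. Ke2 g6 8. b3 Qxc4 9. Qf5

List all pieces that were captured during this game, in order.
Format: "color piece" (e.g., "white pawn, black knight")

Tracking captures:
  Qxc4: captured white knight

white knight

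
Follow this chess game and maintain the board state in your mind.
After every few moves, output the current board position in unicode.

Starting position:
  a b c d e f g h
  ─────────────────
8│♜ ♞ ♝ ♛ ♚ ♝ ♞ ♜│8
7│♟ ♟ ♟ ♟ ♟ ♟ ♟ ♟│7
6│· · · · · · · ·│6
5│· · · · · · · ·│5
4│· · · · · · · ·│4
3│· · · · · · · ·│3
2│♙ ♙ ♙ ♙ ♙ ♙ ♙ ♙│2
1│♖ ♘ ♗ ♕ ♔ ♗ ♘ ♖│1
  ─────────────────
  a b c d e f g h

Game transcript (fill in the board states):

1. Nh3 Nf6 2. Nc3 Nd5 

  a b c d e f g h
  ─────────────────
8│♜ ♞ ♝ ♛ ♚ ♝ · ♜│8
7│♟ ♟ ♟ ♟ ♟ ♟ ♟ ♟│7
6│· · · · · · · ·│6
5│· · · ♞ · · · ·│5
4│· · · · · · · ·│4
3│· · ♘ · · · · ♘│3
2│♙ ♙ ♙ ♙ ♙ ♙ ♙ ♙│2
1│♖ · ♗ ♕ ♔ ♗ · ♖│1
  ─────────────────
  a b c d e f g h

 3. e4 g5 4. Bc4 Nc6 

  a b c d e f g h
  ─────────────────
8│♜ · ♝ ♛ ♚ ♝ · ♜│8
7│♟ ♟ ♟ ♟ ♟ ♟ · ♟│7
6│· · ♞ · · · · ·│6
5│· · · ♞ · · ♟ ·│5
4│· · ♗ · ♙ · · ·│4
3│· · ♘ · · · · ♘│3
2│♙ ♙ ♙ ♙ · ♙ ♙ ♙│2
1│♖ · ♗ ♕ ♔ · · ♖│1
  ─────────────────
  a b c d e f g h

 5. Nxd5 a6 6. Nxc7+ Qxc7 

  a b c d e f g h
  ─────────────────
8│♜ · ♝ · ♚ ♝ · ♜│8
7│· ♟ ♛ ♟ ♟ ♟ · ♟│7
6│♟ · ♞ · · · · ·│6
5│· · · · · · ♟ ·│5
4│· · ♗ · ♙ · · ·│4
3│· · · · · · · ♘│3
2│♙ ♙ ♙ ♙ · ♙ ♙ ♙│2
1│♖ · ♗ ♕ ♔ · · ♖│1
  ─────────────────
  a b c d e f g h

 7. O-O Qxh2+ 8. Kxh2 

  a b c d e f g h
  ─────────────────
8│♜ · ♝ · ♚ ♝ · ♜│8
7│· ♟ · ♟ ♟ ♟ · ♟│7
6│♟ · ♞ · · · · ·│6
5│· · · · · · ♟ ·│5
4│· · ♗ · ♙ · · ·│4
3│· · · · · · · ♘│3
2│♙ ♙ ♙ ♙ · ♙ ♙ ♔│2
1│♖ · ♗ ♕ · ♖ · ·│1
  ─────────────────
  a b c d e f g h


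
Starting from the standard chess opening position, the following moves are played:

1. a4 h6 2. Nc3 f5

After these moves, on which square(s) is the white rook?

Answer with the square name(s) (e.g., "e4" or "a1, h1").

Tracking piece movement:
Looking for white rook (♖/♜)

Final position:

  a b c d e f g h
  ─────────────────
8│♜ ♞ ♝ ♛ ♚ ♝ ♞ ♜│8
7│♟ ♟ ♟ ♟ ♟ · ♟ ·│7
6│· · · · · · · ♟│6
5│· · · · · ♟ · ·│5
4│♙ · · · · · · ·│4
3│· · ♘ · · · · ·│3
2│· ♙ ♙ ♙ ♙ ♙ ♙ ♙│2
1│♖ · ♗ ♕ ♔ ♗ ♘ ♖│1
  ─────────────────
  a b c d e f g h


a1, h1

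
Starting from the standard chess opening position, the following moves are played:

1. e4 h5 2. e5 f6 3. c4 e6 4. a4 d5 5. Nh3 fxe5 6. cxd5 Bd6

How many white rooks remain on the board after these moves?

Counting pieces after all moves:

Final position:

  a b c d e f g h
  ─────────────────
8│♜ ♞ ♝ ♛ ♚ · ♞ ♜│8
7│♟ ♟ ♟ · · · ♟ ·│7
6│· · · ♝ ♟ · · ·│6
5│· · · ♙ ♟ · · ♟│5
4│♙ · · · · · · ·│4
3│· · · · · · · ♘│3
2│· ♙ · ♙ · ♙ ♙ ♙│2
1│♖ ♘ ♗ ♕ ♔ ♗ · ♖│1
  ─────────────────
  a b c d e f g h


2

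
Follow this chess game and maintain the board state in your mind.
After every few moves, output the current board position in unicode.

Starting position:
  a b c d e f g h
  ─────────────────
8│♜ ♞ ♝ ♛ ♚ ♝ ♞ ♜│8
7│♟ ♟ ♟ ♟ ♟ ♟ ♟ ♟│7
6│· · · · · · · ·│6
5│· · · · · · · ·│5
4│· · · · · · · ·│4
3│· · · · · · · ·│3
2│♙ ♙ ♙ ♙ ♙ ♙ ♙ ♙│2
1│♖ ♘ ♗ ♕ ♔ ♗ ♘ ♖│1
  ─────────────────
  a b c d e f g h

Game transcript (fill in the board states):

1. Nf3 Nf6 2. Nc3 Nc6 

  a b c d e f g h
  ─────────────────
8│♜ · ♝ ♛ ♚ ♝ · ♜│8
7│♟ ♟ ♟ ♟ ♟ ♟ ♟ ♟│7
6│· · ♞ · · ♞ · ·│6
5│· · · · · · · ·│5
4│· · · · · · · ·│4
3│· · ♘ · · ♘ · ·│3
2│♙ ♙ ♙ ♙ ♙ ♙ ♙ ♙│2
1│♖ · ♗ ♕ ♔ ♗ · ♖│1
  ─────────────────
  a b c d e f g h

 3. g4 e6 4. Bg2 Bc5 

  a b c d e f g h
  ─────────────────
8│♜ · ♝ ♛ ♚ · · ♜│8
7│♟ ♟ ♟ ♟ · ♟ ♟ ♟│7
6│· · ♞ · ♟ ♞ · ·│6
5│· · ♝ · · · · ·│5
4│· · · · · · ♙ ·│4
3│· · ♘ · · ♘ · ·│3
2│♙ ♙ ♙ ♙ ♙ ♙ ♗ ♙│2
1│♖ · ♗ ♕ ♔ · · ♖│1
  ─────────────────
  a b c d e f g h

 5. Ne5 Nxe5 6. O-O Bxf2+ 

  a b c d e f g h
  ─────────────────
8│♜ · ♝ ♛ ♚ · · ♜│8
7│♟ ♟ ♟ ♟ · ♟ ♟ ♟│7
6│· · · · ♟ ♞ · ·│6
5│· · · · ♞ · · ·│5
4│· · · · · · ♙ ·│4
3│· · ♘ · · · · ·│3
2│♙ ♙ ♙ ♙ ♙ ♝ ♗ ♙│2
1│♖ · ♗ ♕ · ♖ ♔ ·│1
  ─────────────────
  a b c d e f g h

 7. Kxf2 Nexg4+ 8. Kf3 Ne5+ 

  a b c d e f g h
  ─────────────────
8│♜ · ♝ ♛ ♚ · · ♜│8
7│♟ ♟ ♟ ♟ · ♟ ♟ ♟│7
6│· · · · ♟ ♞ · ·│6
5│· · · · ♞ · · ·│5
4│· · · · · · · ·│4
3│· · ♘ · · ♔ · ·│3
2│♙ ♙ ♙ ♙ ♙ · ♗ ♙│2
1│♖ · ♗ ♕ · ♖ · ·│1
  ─────────────────
  a b c d e f g h

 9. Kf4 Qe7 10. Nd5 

  a b c d e f g h
  ─────────────────
8│♜ · ♝ · ♚ · · ♜│8
7│♟ ♟ ♟ ♟ ♛ ♟ ♟ ♟│7
6│· · · · ♟ ♞ · ·│6
5│· · · ♘ ♞ · · ·│5
4│· · · · · ♔ · ·│4
3│· · · · · · · ·│3
2│♙ ♙ ♙ ♙ ♙ · ♗ ♙│2
1│♖ · ♗ ♕ · ♖ · ·│1
  ─────────────────
  a b c d e f g h


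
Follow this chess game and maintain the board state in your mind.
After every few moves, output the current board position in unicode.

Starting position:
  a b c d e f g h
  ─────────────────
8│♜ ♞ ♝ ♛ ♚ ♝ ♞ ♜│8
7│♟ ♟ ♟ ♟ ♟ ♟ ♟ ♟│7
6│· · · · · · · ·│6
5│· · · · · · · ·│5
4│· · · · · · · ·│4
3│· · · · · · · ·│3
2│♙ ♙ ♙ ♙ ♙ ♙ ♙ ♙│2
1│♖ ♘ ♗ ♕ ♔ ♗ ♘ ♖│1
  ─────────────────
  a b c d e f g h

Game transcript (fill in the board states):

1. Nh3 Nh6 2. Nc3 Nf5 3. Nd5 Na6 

  a b c d e f g h
  ─────────────────
8│♜ · ♝ ♛ ♚ ♝ · ♜│8
7│♟ ♟ ♟ ♟ ♟ ♟ ♟ ♟│7
6│♞ · · · · · · ·│6
5│· · · ♘ · ♞ · ·│5
4│· · · · · · · ·│4
3│· · · · · · · ♘│3
2│♙ ♙ ♙ ♙ ♙ ♙ ♙ ♙│2
1│♖ · ♗ ♕ ♔ ♗ · ♖│1
  ─────────────────
  a b c d e f g h

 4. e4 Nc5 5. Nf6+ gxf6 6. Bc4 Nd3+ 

  a b c d e f g h
  ─────────────────
8│♜ · ♝ ♛ ♚ ♝ · ♜│8
7│♟ ♟ ♟ ♟ ♟ ♟ · ♟│7
6│· · · · · ♟ · ·│6
5│· · · · · ♞ · ·│5
4│· · ♗ · ♙ · · ·│4
3│· · · ♞ · · · ♘│3
2│♙ ♙ ♙ ♙ · ♙ ♙ ♙│2
1│♖ · ♗ ♕ ♔ · · ♖│1
  ─────────────────
  a b c d e f g h

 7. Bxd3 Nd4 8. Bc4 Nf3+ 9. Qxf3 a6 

  a b c d e f g h
  ─────────────────
8│♜ · ♝ ♛ ♚ ♝ · ♜│8
7│· ♟ ♟ ♟ ♟ ♟ · ♟│7
6│♟ · · · · ♟ · ·│6
5│· · · · · · · ·│5
4│· · ♗ · ♙ · · ·│4
3│· · · · · ♕ · ♘│3
2│♙ ♙ ♙ ♙ · ♙ ♙ ♙│2
1│♖ · ♗ · ♔ · · ♖│1
  ─────────────────
  a b c d e f g h

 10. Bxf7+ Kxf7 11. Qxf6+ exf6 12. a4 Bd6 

  a b c d e f g h
  ─────────────────
8│♜ · ♝ ♛ · · · ♜│8
7│· ♟ ♟ ♟ · ♚ · ♟│7
6│♟ · · ♝ · ♟ · ·│6
5│· · · · · · · ·│5
4│♙ · · · ♙ · · ·│4
3│· · · · · · · ♘│3
2│· ♙ ♙ ♙ · ♙ ♙ ♙│2
1│♖ · ♗ · ♔ · · ♖│1
  ─────────────────
  a b c d e f g h

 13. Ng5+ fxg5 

  a b c d e f g h
  ─────────────────
8│♜ · ♝ ♛ · · · ♜│8
7│· ♟ ♟ ♟ · ♚ · ♟│7
6│♟ · · ♝ · · · ·│6
5│· · · · · · ♟ ·│5
4│♙ · · · ♙ · · ·│4
3│· · · · · · · ·│3
2│· ♙ ♙ ♙ · ♙ ♙ ♙│2
1│♖ · ♗ · ♔ · · ♖│1
  ─────────────────
  a b c d e f g h


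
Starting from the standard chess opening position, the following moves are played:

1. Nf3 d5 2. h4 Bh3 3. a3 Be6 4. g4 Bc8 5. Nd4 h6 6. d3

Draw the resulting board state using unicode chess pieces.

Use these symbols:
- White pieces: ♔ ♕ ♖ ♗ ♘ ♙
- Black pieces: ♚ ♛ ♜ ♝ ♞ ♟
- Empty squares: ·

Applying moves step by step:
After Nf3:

♜ ♞ ♝ ♛ ♚ ♝ ♞ ♜
♟ ♟ ♟ ♟ ♟ ♟ ♟ ♟
· · · · · · · ·
· · · · · · · ·
· · · · · · · ·
· · · · · ♘ · ·
♙ ♙ ♙ ♙ ♙ ♙ ♙ ♙
♖ ♘ ♗ ♕ ♔ ♗ · ♖


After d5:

♜ ♞ ♝ ♛ ♚ ♝ ♞ ♜
♟ ♟ ♟ · ♟ ♟ ♟ ♟
· · · · · · · ·
· · · ♟ · · · ·
· · · · · · · ·
· · · · · ♘ · ·
♙ ♙ ♙ ♙ ♙ ♙ ♙ ♙
♖ ♘ ♗ ♕ ♔ ♗ · ♖


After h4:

♜ ♞ ♝ ♛ ♚ ♝ ♞ ♜
♟ ♟ ♟ · ♟ ♟ ♟ ♟
· · · · · · · ·
· · · ♟ · · · ·
· · · · · · · ♙
· · · · · ♘ · ·
♙ ♙ ♙ ♙ ♙ ♙ ♙ ·
♖ ♘ ♗ ♕ ♔ ♗ · ♖


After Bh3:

♜ ♞ · ♛ ♚ ♝ ♞ ♜
♟ ♟ ♟ · ♟ ♟ ♟ ♟
· · · · · · · ·
· · · ♟ · · · ·
· · · · · · · ♙
· · · · · ♘ · ♝
♙ ♙ ♙ ♙ ♙ ♙ ♙ ·
♖ ♘ ♗ ♕ ♔ ♗ · ♖


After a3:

♜ ♞ · ♛ ♚ ♝ ♞ ♜
♟ ♟ ♟ · ♟ ♟ ♟ ♟
· · · · · · · ·
· · · ♟ · · · ·
· · · · · · · ♙
♙ · · · · ♘ · ♝
· ♙ ♙ ♙ ♙ ♙ ♙ ·
♖ ♘ ♗ ♕ ♔ ♗ · ♖


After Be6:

♜ ♞ · ♛ ♚ ♝ ♞ ♜
♟ ♟ ♟ · ♟ ♟ ♟ ♟
· · · · ♝ · · ·
· · · ♟ · · · ·
· · · · · · · ♙
♙ · · · · ♘ · ·
· ♙ ♙ ♙ ♙ ♙ ♙ ·
♖ ♘ ♗ ♕ ♔ ♗ · ♖


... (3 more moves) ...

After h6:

♜ ♞ ♝ ♛ ♚ ♝ ♞ ♜
♟ ♟ ♟ · ♟ ♟ ♟ ·
· · · · · · · ♟
· · · ♟ · · · ·
· · · ♘ · · ♙ ♙
♙ · · · · · · ·
· ♙ ♙ ♙ ♙ ♙ · ·
♖ ♘ ♗ ♕ ♔ ♗ · ♖


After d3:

♜ ♞ ♝ ♛ ♚ ♝ ♞ ♜
♟ ♟ ♟ · ♟ ♟ ♟ ·
· · · · · · · ♟
· · · ♟ · · · ·
· · · ♘ · · ♙ ♙
♙ · · ♙ · · · ·
· ♙ ♙ · ♙ ♙ · ·
♖ ♘ ♗ ♕ ♔ ♗ · ♖



  a b c d e f g h
  ─────────────────
8│♜ ♞ ♝ ♛ ♚ ♝ ♞ ♜│8
7│♟ ♟ ♟ · ♟ ♟ ♟ ·│7
6│· · · · · · · ♟│6
5│· · · ♟ · · · ·│5
4│· · · ♘ · · ♙ ♙│4
3│♙ · · ♙ · · · ·│3
2│· ♙ ♙ · ♙ ♙ · ·│2
1│♖ ♘ ♗ ♕ ♔ ♗ · ♖│1
  ─────────────────
  a b c d e f g h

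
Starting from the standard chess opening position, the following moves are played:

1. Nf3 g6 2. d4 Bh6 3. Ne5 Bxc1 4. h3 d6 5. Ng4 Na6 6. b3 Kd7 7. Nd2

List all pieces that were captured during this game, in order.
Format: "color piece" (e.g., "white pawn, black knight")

Tracking captures:
  Bxc1: captured white bishop

white bishop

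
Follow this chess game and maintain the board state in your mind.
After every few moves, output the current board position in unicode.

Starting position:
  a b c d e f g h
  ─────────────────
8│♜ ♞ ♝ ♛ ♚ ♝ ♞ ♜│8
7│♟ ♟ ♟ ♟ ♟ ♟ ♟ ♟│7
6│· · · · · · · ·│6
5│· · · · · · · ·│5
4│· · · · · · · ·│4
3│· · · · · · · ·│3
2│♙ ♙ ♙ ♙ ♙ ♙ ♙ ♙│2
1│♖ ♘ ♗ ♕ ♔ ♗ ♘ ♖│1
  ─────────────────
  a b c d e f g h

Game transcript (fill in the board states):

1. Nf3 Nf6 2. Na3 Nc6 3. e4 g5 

  a b c d e f g h
  ─────────────────
8│♜ · ♝ ♛ ♚ ♝ · ♜│8
7│♟ ♟ ♟ ♟ ♟ ♟ · ♟│7
6│· · ♞ · · ♞ · ·│6
5│· · · · · · ♟ ·│5
4│· · · · ♙ · · ·│4
3│♘ · · · · ♘ · ·│3
2│♙ ♙ ♙ ♙ · ♙ ♙ ♙│2
1│♖ · ♗ ♕ ♔ ♗ · ♖│1
  ─────────────────
  a b c d e f g h

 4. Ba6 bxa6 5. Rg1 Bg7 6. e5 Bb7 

  a b c d e f g h
  ─────────────────
8│♜ · · ♛ ♚ · · ♜│8
7│♟ ♝ ♟ ♟ ♟ ♟ ♝ ♟│7
6│♟ · ♞ · · ♞ · ·│6
5│· · · · ♙ · ♟ ·│5
4│· · · · · · · ·│4
3│♘ · · · · ♘ · ·│3
2│♙ ♙ ♙ ♙ · ♙ ♙ ♙│2
1│♖ · ♗ ♕ ♔ · ♖ ·│1
  ─────────────────
  a b c d e f g h

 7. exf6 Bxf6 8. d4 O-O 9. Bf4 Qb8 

  a b c d e f g h
  ─────────────────
8│♜ ♛ · · · ♜ ♚ ·│8
7│♟ ♝ ♟ ♟ ♟ ♟ · ♟│7
6│♟ · ♞ · · ♝ · ·│6
5│· · · · · · ♟ ·│5
4│· · · ♙ · ♗ · ·│4
3│♘ · · · · ♘ · ·│3
2│♙ ♙ ♙ · · ♙ ♙ ♙│2
1│♖ · · ♕ ♔ · ♖ ·│1
  ─────────────────
  a b c d e f g h

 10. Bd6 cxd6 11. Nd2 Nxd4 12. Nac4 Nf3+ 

  a b c d e f g h
  ─────────────────
8│♜ ♛ · · · ♜ ♚ ·│8
7│♟ ♝ · ♟ ♟ ♟ · ♟│7
6│♟ · · ♟ · ♝ · ·│6
5│· · · · · · ♟ ·│5
4│· · ♘ · · · · ·│4
3│· · · · · ♞ · ·│3
2│♙ ♙ ♙ ♘ · ♙ ♙ ♙│2
1│♖ · · ♕ ♔ · ♖ ·│1
  ─────────────────
  a b c d e f g h

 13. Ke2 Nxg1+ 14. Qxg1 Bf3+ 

  a b c d e f g h
  ─────────────────
8│♜ ♛ · · · ♜ ♚ ·│8
7│♟ · · ♟ ♟ ♟ · ♟│7
6│♟ · · ♟ · ♝ · ·│6
5│· · · · · · ♟ ·│5
4│· · ♘ · · · · ·│4
3│· · · · · ♝ · ·│3
2│♙ ♙ ♙ ♘ ♔ ♙ ♙ ♙│2
1│♖ · · · · · ♕ ·│1
  ─────────────────
  a b c d e f g h
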